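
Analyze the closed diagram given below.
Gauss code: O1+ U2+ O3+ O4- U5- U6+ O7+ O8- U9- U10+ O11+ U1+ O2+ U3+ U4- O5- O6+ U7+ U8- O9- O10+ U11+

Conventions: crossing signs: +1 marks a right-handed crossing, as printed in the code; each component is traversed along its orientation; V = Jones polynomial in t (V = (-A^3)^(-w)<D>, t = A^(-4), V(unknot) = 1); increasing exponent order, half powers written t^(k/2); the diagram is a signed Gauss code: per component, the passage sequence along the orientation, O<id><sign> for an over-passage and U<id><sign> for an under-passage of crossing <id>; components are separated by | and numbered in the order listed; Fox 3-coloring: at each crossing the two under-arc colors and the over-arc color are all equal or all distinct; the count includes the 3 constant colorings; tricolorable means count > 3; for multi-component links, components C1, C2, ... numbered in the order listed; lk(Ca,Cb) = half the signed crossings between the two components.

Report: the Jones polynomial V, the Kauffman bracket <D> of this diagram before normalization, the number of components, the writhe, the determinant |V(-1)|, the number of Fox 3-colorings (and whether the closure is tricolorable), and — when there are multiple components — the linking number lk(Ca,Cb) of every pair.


V = t + t^3 - t^4
<D> = A^-7 - A^-3 - A^5 (w = +3)
1 component over 11 crossings, w = +3
9 Fox colorings among 3^11, |V(-1)| = 3: tricolorable
why: w = +3 (over 11 crossings) is diagram-only; (-A^3)^(-3) removes it from V


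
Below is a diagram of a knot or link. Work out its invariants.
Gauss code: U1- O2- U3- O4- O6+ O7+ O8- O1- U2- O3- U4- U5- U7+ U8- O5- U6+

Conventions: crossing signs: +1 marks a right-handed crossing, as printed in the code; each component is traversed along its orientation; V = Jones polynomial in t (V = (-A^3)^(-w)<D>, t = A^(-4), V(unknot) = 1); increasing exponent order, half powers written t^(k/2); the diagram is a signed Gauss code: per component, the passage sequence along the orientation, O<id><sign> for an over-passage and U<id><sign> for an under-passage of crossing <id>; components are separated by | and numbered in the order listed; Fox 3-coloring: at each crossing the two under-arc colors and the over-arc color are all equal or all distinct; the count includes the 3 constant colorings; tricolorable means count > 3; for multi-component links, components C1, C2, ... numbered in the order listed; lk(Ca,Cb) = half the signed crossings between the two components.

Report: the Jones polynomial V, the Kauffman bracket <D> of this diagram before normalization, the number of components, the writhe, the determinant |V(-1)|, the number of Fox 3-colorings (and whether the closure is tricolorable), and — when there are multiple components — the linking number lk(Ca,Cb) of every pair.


V = -t^-4 + t^-3 + t^-1
<D> = A^-8 + 1 - A^4 (w = -4)
1 component over 8 crossings, w = -4
9 Fox colorings among 3^8, |V(-1)| = 3: tricolorable
why: the span of V is 3, forcing >= 3 crossings in any diagram


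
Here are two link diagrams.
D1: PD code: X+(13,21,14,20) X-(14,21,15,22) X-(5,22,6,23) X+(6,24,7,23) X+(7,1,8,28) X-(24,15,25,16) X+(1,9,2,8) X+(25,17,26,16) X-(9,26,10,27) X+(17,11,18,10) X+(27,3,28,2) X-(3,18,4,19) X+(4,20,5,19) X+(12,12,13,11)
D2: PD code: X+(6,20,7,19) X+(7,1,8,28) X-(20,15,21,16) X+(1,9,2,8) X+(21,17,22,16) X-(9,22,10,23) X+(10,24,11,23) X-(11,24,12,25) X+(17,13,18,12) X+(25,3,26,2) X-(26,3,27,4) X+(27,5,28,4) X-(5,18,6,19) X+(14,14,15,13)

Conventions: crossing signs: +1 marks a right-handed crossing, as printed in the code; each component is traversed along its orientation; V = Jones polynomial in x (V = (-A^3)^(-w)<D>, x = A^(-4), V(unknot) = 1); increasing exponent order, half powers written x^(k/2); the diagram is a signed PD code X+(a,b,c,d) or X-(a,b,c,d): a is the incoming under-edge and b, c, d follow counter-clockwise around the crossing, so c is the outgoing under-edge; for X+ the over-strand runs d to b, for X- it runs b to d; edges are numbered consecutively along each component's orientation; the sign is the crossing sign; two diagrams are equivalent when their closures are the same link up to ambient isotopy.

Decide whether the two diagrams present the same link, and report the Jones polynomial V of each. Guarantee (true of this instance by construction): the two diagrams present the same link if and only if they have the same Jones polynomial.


equivalent: yes
D1 (bracket -A^-4 + 1 + A^8; 14 crossings at w = +4): V = x + x^3 - x^4
D2 (bracket -A^-4 + 1 + A^8; 14 crossings at w = +4): V = x + x^3 - x^4
key observation: from 14 to 14 crossings by R-moves: one link, two diagrams


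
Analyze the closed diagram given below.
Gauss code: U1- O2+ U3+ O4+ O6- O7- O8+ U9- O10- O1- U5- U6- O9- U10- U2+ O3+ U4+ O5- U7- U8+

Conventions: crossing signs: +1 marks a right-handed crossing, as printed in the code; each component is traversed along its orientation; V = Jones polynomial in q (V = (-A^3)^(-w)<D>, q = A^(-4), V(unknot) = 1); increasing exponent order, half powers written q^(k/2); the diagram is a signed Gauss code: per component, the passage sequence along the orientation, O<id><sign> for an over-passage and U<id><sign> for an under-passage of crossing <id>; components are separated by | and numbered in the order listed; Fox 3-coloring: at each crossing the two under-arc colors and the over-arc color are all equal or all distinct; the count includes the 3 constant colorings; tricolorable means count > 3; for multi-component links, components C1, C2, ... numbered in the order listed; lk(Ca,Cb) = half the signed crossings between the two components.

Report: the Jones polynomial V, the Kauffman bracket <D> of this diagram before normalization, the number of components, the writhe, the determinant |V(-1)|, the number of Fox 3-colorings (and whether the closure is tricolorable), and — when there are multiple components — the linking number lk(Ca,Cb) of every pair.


Jones polynomial: V(q) = -q^-5 + q^-4 - q^-3 + 2q^-2 - q^-1 + 2 - q
<D> = -A^-10 + 2A^-6 - A^-2 + 2A^2 - A^6 + A^10 - A^14; writhe -2
components 1, writhe -2 (10 crossings)
3-colorings: 9 of 3^10, det 9 — tricolorable
note: det 9 = |V(-1)|; divisible by 3, so tricolorable


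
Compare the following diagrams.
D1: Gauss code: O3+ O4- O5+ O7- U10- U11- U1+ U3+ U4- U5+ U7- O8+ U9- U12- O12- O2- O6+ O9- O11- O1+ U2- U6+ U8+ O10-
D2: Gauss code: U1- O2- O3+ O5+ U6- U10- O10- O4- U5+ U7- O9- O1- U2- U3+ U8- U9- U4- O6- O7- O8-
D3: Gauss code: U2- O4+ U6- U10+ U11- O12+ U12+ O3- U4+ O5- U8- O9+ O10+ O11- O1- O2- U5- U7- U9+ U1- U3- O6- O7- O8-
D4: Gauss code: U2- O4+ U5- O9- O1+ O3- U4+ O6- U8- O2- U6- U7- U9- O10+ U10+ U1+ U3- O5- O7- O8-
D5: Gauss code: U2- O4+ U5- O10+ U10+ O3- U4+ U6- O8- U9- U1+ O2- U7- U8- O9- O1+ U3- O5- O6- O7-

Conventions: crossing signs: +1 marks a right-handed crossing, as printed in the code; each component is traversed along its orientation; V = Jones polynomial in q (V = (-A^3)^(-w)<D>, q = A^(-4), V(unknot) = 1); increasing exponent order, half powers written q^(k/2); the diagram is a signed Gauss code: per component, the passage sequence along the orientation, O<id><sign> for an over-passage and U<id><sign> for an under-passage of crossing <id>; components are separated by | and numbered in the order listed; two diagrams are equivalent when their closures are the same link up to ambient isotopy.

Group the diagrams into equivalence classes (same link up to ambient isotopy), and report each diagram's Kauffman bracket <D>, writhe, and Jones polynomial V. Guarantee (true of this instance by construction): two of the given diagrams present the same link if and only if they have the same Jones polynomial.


grouping into links: {D1} | {D2, D3, D4, D5}
V(D1) = 1  (w -2, c 12, <D> = A^-6)
V(D2) = -q^-6 + q^-5 - q^-4 + 2q^-3 - q^-2 + q^-1  (w -6, c 10, <D> = A^-14 - A^-10 + 2A^-6 - A^-2 + A^2 - A^6)
V(D3) = -q^-6 + q^-5 - q^-4 + 2q^-3 - q^-2 + q^-1  [12 crossings, <D> = A^-8 - A^-4 + 2 - A^4 + A^8 - A^12, w = -4]
V(D4) = -q^-6 + q^-5 - q^-4 + 2q^-3 - q^-2 + q^-1  [10 crossings, <D> = A^-8 - A^-4 + 2 - A^4 + A^8 - A^12, w = -4]
D5 (bracket A^-8 - A^-4 + 2 - A^4 + A^8 - A^12; 10 crossings at w = -4): V = -q^-6 + q^-5 - q^-4 + 2q^-3 - q^-2 + q^-1
why: 2 values of V(q) split the 5 diagrams


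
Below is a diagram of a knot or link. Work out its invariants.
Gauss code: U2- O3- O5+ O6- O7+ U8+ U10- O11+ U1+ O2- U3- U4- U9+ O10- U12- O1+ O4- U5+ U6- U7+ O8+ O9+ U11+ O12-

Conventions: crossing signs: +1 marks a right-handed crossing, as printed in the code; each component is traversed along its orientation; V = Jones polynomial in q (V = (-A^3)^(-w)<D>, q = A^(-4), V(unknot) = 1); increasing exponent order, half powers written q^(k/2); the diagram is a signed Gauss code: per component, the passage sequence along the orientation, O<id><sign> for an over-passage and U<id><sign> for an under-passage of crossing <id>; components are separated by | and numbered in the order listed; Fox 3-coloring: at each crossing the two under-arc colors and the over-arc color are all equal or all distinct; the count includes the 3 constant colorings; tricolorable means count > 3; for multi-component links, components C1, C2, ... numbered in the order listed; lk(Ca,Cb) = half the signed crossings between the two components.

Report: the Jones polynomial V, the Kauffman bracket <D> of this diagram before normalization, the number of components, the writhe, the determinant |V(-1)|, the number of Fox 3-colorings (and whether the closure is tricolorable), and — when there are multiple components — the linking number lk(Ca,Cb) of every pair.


Jones polynomial: V(q) = q^-4 - 3q^-3 + 5q^-2 - 6q^-1 + 7 - 6q + 5q^2 - 3q^3 + q^4
<D> = A^-16 - 3A^-12 + 5A^-8 - 6A^-4 + 7 - 6A^4 + 5A^8 - 3A^12 + A^16; writhe 0
components 1, writhe 0 (12 crossings)
3-colorings: 3 of 3^12, det 37 — not tricolorable
note: V is palindromic (span 8, det 37): q -> 1/q fixes it; necessary, not sufficient, for amphichirality


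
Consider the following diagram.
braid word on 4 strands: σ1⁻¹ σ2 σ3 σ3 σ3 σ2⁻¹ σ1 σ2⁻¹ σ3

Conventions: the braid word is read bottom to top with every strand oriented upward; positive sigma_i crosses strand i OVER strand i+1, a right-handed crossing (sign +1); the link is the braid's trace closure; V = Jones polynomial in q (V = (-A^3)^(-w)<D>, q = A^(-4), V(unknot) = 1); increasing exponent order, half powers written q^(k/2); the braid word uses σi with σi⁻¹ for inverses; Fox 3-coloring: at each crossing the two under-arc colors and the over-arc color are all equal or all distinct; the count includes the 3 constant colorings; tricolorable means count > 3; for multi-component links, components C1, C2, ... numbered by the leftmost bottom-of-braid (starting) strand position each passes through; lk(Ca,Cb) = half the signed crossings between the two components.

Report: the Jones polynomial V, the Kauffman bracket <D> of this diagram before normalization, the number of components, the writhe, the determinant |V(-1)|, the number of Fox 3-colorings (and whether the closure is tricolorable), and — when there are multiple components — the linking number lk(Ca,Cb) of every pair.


V(q) = q + q^3 - q^4
bracket: A^-7 - A^-3 - A^5, w = +3
1 component, writhe +3, over 9 crossings
det 3, colorings 9 of 3^9 — tricolorable
observation: w = +3 shifts under R1 moves; the (-A^3)^(-3) factor cancels that in V


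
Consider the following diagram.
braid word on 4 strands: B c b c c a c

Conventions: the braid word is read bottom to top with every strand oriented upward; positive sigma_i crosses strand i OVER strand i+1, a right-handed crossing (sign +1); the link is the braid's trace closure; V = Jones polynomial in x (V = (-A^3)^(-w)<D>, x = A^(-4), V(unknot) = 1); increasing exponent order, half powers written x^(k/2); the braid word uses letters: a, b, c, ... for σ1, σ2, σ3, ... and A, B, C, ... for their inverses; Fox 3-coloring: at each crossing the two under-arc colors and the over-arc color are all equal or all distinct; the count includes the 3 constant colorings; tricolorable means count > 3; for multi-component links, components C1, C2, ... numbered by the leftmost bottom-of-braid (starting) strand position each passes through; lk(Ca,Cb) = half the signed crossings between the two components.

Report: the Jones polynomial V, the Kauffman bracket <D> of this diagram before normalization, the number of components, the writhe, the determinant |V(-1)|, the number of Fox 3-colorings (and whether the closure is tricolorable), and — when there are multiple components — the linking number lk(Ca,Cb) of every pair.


Jones polynomial: V(x) = x + x^3 - x^4
<D> = A^-1 - A^3 - A^11; writhe +5
components 1, writhe +5 (7 crossings)
3-colorings: 9 of 3^7, det 3 — tricolorable
note: |V(-1)| = 3: so tricolorable, since 3 divides 3


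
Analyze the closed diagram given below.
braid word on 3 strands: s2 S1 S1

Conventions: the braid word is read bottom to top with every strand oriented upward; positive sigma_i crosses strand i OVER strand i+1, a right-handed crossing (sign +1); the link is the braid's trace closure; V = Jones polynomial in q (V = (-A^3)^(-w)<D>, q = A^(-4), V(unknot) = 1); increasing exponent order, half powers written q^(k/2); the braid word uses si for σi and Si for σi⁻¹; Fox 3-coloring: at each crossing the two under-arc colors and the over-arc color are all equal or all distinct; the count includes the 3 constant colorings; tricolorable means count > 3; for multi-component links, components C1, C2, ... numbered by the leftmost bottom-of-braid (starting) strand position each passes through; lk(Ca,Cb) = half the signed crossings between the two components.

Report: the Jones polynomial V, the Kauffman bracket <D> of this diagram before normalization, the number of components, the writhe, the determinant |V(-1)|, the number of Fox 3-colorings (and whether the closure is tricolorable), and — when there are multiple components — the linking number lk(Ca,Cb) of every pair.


Jones polynomial: V(q) = -q^(-5/2) - q^(-1/2)
<D> = A^-1 + A^7; writhe -1
components 2, writhe -1 (3 crossings)
linking number lk(C1,C2) = -1
3-colorings: 3 of 3^3, det 2 — not tricolorable
note: det 2 = |V(-1)|; not divisible by 3, so not tricolorable


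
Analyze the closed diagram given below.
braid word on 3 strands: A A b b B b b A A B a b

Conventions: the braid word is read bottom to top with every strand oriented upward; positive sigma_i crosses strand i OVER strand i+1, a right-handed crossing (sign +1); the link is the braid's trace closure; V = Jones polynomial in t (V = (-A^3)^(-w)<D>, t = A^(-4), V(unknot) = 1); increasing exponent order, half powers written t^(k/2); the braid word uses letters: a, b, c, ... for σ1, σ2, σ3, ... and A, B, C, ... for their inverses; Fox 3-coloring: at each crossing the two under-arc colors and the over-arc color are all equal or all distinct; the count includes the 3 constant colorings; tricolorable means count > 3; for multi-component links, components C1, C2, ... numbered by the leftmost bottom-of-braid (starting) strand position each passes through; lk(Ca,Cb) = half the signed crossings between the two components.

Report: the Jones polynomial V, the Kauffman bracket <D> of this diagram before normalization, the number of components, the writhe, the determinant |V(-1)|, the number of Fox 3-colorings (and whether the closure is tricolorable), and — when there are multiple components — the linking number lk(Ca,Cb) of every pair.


V = t^-4 - 2t^-3 + 3t^-2 - 4t^-1 + 5 - 4t + 3t^2 - 2t^3 + t^4
<D> = A^-16 - 2A^-12 + 3A^-8 - 4A^-4 + 5 - 4A^4 + 3A^8 - 2A^12 + A^16 (w = 0)
1 component over 12 crossings, w = 0
3 Fox colorings among 3^12, |V(-1)| = 25: not tricolorable
why: the span of V is 8, forcing >= 8 crossings in any diagram


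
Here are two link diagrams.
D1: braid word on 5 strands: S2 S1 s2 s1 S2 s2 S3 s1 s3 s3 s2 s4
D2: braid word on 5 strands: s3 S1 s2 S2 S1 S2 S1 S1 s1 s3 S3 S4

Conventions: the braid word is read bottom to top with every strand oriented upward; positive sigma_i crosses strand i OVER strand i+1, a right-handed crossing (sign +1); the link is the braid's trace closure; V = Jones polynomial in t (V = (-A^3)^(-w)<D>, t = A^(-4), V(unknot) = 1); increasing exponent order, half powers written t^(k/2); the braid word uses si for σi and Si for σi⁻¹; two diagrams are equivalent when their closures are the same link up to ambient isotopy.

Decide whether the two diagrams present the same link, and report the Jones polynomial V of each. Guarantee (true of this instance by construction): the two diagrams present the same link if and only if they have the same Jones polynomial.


same link: no
V(D1) = 1  [12 crossings, <D> = A^12, w = +4]
V(D2) = -t^-4 + t^-3 + t^-1  [12 crossings, <D> = A^-8 + 1 - A^4, w = -4]
insight: comparing 2 Jones polynomials yields 2 groups


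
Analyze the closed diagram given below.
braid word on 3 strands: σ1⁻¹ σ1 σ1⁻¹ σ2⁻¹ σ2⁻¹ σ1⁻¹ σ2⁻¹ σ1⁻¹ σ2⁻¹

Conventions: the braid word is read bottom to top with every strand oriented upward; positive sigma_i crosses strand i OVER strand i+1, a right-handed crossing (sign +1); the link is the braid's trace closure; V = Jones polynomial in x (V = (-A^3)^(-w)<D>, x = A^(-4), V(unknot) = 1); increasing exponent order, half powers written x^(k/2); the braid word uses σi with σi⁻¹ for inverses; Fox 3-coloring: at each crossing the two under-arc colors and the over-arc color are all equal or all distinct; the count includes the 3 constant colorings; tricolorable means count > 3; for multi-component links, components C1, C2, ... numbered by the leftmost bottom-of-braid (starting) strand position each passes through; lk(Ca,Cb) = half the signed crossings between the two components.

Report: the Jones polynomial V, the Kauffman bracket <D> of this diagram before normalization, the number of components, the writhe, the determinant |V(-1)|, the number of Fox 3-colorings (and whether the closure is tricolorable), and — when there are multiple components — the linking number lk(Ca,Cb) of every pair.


V = x^(-15/2) - x^(-13/2) - x^(-9/2) - x^(-5/2)
<D> = A^-11 + A^-3 + A^5 - A^9 (w = -7)
2 components over 9 crossings, w = -7
lk(C1,C2): -2
3 Fox colorings among 3^9, |V(-1)| = 4: not tricolorable
why: the 1 component pair carries total linking -2


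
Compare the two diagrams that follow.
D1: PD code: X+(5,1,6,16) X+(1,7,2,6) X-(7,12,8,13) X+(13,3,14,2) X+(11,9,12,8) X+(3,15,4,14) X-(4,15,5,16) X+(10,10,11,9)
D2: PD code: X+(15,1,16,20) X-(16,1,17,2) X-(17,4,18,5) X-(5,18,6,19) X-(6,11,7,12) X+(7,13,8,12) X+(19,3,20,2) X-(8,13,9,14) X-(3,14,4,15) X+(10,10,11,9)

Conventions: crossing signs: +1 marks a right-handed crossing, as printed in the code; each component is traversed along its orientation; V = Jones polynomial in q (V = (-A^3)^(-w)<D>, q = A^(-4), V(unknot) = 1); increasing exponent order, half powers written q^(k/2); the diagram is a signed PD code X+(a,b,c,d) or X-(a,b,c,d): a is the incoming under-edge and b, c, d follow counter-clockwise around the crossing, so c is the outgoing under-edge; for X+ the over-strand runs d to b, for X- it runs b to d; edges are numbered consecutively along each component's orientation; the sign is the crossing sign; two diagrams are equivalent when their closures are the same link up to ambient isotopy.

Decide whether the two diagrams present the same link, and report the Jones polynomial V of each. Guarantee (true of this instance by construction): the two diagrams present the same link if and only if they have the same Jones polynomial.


same link: no
V(D1) = q + q^3 - q^4  [8 crossings, <D> = -A^-4 + 1 + A^8, w = +4]
V(D2) = -q^-4 + q^-3 + q^-1  (w -2, c 10, <D> = A^-2 + A^6 - A^10)
note: 2 classes among 2 diagrams; unequal V(q) rules out equality


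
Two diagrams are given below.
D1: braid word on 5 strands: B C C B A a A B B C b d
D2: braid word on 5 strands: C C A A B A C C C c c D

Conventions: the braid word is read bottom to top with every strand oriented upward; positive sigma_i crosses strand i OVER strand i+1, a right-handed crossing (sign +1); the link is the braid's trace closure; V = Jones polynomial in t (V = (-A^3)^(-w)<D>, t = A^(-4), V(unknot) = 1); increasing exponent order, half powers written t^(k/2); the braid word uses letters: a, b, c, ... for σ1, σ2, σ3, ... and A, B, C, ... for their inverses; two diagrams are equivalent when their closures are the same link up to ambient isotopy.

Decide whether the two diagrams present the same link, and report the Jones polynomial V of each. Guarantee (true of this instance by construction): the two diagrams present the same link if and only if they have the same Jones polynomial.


equivalent: yes
D1 (bracket A^-10 + 2A^-2 - 2A^2 + A^6 - 2A^10 + A^14; 12 crossings at w = -6): V = t^-8 - 2t^-7 + t^-6 - 2t^-5 + 2t^-4 + t^-2
D2 (bracket A^-16 + 2A^-8 - 2A^-4 + 1 - 2A^4 + A^8; 12 crossings at w = -8): V = t^-8 - 2t^-7 + t^-6 - 2t^-5 + 2t^-4 + t^-2
key observation: D2 (12 crossings) and D1 (12) are Markov-related braid presentations


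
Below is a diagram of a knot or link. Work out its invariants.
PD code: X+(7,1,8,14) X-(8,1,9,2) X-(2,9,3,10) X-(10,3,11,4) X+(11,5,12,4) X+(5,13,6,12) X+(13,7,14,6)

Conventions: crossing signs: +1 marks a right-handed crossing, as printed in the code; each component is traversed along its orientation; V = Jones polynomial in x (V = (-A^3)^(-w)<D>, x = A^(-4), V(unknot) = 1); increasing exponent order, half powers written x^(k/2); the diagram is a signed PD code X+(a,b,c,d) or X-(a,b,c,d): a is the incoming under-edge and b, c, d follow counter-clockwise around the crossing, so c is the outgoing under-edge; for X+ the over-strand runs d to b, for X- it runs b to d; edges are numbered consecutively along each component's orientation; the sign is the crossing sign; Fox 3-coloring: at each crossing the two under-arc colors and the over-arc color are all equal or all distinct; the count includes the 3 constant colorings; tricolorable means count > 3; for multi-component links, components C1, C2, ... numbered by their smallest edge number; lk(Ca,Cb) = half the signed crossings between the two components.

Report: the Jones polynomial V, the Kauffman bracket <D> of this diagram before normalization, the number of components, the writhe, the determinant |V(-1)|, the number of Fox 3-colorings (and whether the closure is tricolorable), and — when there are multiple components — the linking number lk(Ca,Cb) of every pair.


V(x) = 1
bracket: -A^3, w = +1
1 component, writhe +1, over 7 crossings
det 1, colorings 3 of 3^7 — not tricolorable
observation: w = +1 (over 7 crossings) is diagram-only; (-A^3)^(-1) removes it from V


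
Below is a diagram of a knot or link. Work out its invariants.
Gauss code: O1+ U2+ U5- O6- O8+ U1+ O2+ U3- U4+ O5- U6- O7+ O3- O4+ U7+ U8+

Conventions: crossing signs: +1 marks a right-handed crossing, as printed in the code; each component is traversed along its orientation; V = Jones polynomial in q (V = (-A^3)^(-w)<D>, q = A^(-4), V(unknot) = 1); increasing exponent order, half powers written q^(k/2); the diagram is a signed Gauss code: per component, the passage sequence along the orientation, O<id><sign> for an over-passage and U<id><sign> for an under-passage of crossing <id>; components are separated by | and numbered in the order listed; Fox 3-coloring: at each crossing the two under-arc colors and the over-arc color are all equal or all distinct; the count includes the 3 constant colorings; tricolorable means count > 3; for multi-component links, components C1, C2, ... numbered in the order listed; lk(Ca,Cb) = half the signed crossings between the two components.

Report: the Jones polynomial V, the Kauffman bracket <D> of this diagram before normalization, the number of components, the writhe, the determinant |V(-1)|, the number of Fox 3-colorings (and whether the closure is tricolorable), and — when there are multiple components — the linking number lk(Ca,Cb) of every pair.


Jones polynomial: V(q) = 1
<D> = A^6; writhe +2
components 1, writhe +2 (8 crossings)
3-colorings: 3 of 3^8, det 1 — not tricolorable
note: |V(-1)| = 1: so not tricolorable, since 3 does not divide 1


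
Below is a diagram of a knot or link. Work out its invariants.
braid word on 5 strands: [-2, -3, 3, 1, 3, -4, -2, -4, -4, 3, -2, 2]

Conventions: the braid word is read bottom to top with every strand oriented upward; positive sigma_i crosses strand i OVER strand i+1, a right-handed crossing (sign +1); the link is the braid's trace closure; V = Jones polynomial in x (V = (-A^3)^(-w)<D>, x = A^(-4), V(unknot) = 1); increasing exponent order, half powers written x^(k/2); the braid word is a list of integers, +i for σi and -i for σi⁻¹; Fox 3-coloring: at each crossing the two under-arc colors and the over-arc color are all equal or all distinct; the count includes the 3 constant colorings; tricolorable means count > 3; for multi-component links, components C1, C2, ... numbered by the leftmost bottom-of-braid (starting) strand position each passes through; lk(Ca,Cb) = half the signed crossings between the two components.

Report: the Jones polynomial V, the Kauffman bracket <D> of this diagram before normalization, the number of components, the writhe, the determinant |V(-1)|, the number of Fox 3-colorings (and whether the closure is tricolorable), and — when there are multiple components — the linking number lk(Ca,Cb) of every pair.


Jones polynomial: V(x) = -x^-6 + 2x^-5 - 2x^-4 + 3x^-3 - 3x^-2 + 2x^-1 - 1 + x
<D> = A^-10 - A^-6 + 2A^-2 - 3A^2 + 3A^6 - 2A^10 + 2A^14 - A^18; writhe -2
components 1, writhe -2 (12 crossings)
3-colorings: 9 of 3^12, det 15 — tricolorable
note: |V(-1)| = 15: so tricolorable, since 3 divides 15


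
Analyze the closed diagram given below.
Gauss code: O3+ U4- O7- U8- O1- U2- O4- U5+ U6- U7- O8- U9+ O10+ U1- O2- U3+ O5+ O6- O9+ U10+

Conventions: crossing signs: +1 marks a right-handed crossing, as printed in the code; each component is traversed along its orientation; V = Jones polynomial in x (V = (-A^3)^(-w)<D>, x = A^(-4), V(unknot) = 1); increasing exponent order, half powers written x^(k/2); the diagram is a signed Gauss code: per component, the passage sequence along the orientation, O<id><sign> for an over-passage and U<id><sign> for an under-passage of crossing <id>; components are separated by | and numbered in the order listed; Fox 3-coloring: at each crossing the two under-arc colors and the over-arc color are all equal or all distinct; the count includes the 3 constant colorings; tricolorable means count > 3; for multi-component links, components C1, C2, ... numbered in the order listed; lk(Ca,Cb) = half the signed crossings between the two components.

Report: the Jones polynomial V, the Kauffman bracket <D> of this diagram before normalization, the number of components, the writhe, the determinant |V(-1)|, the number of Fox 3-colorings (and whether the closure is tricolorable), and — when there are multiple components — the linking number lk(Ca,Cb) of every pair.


V(x) = -x^-6 + 2x^-5 - 4x^-4 + 5x^-3 - 4x^-2 + 5x^-1 - 3 + 2x - x^2
bracket: -A^-14 + 2A^-10 - 3A^-6 + 5A^-2 - 4A^2 + 5A^6 - 4A^10 + 2A^14 - A^18, w = -2
1 component, writhe -2, over 10 crossings
det 27, colorings 9 of 3^10 — tricolorable
observation: w = -2 shifts under R1 moves; the (-A^3)^(2) factor cancels that in V


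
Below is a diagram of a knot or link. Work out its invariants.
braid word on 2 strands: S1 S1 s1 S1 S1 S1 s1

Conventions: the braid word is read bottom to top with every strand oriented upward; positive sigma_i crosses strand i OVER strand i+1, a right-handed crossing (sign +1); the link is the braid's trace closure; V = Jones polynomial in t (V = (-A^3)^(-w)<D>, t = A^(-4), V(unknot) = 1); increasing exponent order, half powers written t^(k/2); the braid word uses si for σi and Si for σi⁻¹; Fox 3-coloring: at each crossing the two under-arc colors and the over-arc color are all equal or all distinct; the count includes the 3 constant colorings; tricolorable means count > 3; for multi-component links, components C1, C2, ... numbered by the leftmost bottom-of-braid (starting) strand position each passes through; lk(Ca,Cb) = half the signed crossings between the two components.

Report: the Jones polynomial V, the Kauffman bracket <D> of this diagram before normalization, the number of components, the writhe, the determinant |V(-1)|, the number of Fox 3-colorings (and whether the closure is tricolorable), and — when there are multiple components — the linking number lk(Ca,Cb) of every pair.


V(t) = -t^-4 + t^-3 + t^-1
bracket: -A^-5 - A^3 + A^7, w = -3
1 component, writhe -3, over 7 crossings
det 3, colorings 9 of 3^7 — tricolorable
observation: |V(-1)| = 3: so tricolorable, since 3 divides 3


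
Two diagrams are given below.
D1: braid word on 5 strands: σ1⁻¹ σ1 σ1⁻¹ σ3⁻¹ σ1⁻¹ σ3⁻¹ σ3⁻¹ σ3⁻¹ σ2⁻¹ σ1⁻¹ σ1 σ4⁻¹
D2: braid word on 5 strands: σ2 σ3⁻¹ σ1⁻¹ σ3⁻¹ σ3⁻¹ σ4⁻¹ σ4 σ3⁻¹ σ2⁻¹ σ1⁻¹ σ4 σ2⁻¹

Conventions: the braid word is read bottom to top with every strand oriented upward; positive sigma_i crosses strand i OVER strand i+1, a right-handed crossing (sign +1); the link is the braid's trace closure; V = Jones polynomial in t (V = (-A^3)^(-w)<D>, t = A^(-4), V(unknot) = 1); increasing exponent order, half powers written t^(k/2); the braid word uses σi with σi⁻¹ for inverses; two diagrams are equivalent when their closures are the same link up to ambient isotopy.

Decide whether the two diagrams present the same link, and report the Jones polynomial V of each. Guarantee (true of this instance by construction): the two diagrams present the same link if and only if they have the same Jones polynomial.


equivalent: yes
V(D1) = t^-8 - t^-7 + 2t^-6 - t^-5 + 2t^-4 + t^-2  (w -8, c 12, <D> = A^-16 + 2A^-8 - A^-4 + 2 - A^4 + A^8)
D2 (bracket A^-10 + 2A^-2 - A^2 + 2A^6 - A^10 + A^14; 12 crossings at w = -6): V = t^-8 - t^-7 + 2t^-6 - t^-5 + 2t^-4 + t^-2
why: all 2 diagrams share one V(t), hence one class


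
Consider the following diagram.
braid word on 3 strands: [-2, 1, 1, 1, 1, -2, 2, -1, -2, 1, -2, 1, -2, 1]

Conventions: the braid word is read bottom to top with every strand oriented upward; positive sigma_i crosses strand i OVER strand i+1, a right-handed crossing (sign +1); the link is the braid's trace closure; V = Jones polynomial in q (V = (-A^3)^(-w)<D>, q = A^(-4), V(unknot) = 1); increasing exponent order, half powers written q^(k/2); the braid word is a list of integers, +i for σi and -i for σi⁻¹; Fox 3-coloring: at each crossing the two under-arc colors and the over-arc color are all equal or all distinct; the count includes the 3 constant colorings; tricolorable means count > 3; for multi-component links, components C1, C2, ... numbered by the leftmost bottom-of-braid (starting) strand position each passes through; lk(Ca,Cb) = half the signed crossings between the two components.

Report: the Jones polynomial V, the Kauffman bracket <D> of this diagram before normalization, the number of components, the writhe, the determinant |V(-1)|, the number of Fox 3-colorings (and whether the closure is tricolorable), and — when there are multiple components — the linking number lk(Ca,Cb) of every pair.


Jones polynomial: V(q) = q^-3 - 4q^-2 + 7q^-1 - 10 + 14q - 14q^2 + 14q^3 - 11q^4 + 7q^5 - 4q^6 + q^7
<D> = A^-22 - 4A^-18 + 7A^-14 - 11A^-10 + 14A^-6 - 14A^-2 + 14A^2 - 10A^6 + 7A^10 - 4A^14 + A^18; writhe +2
components 1, writhe +2 (14 crossings)
3-colorings: 9 of 3^14, det 87 — tricolorable
note: det 87 = |V(-1)|; divisible by 3, so tricolorable


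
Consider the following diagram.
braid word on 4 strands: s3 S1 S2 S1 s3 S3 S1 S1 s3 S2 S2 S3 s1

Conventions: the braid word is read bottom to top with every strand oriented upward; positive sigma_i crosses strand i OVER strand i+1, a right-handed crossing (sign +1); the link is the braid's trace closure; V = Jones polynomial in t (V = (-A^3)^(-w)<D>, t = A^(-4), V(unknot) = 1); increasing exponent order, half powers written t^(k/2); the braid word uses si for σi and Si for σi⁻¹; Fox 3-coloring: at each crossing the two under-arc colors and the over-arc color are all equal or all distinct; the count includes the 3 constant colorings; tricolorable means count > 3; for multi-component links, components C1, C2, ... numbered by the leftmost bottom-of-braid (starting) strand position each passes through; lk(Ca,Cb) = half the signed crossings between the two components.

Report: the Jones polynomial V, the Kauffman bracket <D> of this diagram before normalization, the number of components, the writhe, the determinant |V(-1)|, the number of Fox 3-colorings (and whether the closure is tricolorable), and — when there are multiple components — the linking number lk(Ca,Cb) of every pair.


Jones polynomial: V(t) = t^-8 - 2t^-7 + t^-6 - 2t^-5 + 2t^-4 + t^-2
<D> = -A^-7 - 2A + 2A^5 - A^9 + 2A^13 - A^17; writhe -5
components 1, writhe -5 (13 crossings)
3-colorings: 27 of 3^13, det 9 — tricolorable
note: |V(-1)| = 9: so tricolorable, since 3 divides 9


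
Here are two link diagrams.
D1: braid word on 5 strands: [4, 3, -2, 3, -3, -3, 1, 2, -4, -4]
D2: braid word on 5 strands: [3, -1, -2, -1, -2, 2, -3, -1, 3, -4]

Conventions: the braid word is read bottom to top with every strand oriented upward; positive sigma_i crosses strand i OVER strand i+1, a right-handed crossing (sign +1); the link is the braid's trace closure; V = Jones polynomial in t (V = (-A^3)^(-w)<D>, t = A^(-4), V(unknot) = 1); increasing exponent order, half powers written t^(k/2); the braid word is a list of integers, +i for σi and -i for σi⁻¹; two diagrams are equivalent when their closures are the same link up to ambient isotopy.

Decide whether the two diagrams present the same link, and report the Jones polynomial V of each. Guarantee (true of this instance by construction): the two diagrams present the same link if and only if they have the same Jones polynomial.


equivalent: no
D1 (bracket 1; 10 crossings at w = 0): V = 1
V(D2) = -t^-4 + t^-3 + t^-1  [10 crossings, <D> = A^-8 + 1 - A^4, w = -4]
observation: 2 classes among 2 diagrams; unequal V(t) rules out equality


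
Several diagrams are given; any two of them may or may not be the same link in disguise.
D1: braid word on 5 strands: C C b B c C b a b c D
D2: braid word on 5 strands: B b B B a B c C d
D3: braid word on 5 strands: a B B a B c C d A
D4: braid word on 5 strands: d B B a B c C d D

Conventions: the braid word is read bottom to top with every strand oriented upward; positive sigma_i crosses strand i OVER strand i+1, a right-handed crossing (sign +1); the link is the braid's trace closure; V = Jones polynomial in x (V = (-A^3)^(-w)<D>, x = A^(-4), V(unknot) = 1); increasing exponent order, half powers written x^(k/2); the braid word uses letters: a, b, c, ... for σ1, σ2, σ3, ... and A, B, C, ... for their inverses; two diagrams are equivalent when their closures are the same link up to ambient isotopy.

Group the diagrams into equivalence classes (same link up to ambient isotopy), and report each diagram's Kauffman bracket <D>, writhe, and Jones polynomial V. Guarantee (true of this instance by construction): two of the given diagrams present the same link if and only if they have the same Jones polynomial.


classes: {D1} | {D2, D3, D4}
V(D1) = -x^(1/2) - x^(5/2)  [11 crossings, <D> = A^-7 + A, w = +1]
V(D2) = x^(-9/2) - x^(-5/2) - x^(-3/2) - x^(-1/2)  (w -1, c 9, <D> = A^-1 + A^3 + A^7 - A^15)
V(D3) = x^(-9/2) - x^(-5/2) - x^(-3/2) - x^(-1/2)  [9 crossings, <D> = A^-1 + A^3 + A^7 - A^15, w = -1]
D4 (bracket A^-1 + A^3 + A^7 - A^15; 9 crossings at w = -1): V = x^(-9/2) - x^(-5/2) - x^(-3/2) - x^(-1/2)
insight: V(x) takes 2 values over 4 diagrams, fixing the grouping


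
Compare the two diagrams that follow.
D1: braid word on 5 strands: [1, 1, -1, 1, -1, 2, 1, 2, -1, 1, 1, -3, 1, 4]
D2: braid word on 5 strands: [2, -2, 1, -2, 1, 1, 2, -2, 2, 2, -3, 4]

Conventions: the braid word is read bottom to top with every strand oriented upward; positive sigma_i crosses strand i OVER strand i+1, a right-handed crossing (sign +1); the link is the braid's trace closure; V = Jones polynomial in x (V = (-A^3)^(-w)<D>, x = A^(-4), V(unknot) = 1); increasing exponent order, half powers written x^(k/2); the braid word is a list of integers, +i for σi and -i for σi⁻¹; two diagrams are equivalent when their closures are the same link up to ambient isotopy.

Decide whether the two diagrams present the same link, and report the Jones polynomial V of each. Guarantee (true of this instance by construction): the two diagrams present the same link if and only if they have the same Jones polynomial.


equivalent: no
V(D1) = x^2 + x^4 - x^5 + x^6 - x^7  (w +6, c 14, <D> = -A^-10 + A^-6 - A^-2 + A^2 + A^10)
V(D2) = x - x^2 + 2x^3 - x^4 + x^5 - x^6  [12 crossings, <D> = -A^-12 + A^-8 - A^-4 + 2 - A^4 + A^8, w = +4]
key observation: comparing 2 Jones polynomials yields 2 groups


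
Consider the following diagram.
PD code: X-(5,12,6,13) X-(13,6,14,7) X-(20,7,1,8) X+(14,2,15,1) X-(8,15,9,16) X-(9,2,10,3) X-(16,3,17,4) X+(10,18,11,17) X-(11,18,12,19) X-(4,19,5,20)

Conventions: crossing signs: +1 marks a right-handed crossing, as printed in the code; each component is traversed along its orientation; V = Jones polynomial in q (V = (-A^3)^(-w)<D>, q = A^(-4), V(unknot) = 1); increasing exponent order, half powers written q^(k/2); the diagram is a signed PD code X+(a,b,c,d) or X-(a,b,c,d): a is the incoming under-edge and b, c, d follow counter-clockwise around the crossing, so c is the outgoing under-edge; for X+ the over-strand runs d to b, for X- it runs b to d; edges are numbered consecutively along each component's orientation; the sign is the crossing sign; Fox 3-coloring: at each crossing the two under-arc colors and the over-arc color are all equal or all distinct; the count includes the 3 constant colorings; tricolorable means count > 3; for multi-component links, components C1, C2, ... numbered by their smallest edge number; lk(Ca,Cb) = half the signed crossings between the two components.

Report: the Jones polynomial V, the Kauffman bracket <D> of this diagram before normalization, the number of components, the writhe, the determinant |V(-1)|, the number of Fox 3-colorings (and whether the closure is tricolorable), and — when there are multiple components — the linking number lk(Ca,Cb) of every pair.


V = -q^-7 + q^-6 - q^-5 + q^-4 + q^-2
<D> = A^-10 + A^-2 - A^2 + A^6 - A^10 (w = -6)
1 component over 10 crossings, w = -6
3 Fox colorings among 3^10, |V(-1)| = 5: not tricolorable
why: w = -6 shifts under R1 moves; the (-A^3)^(6) factor cancels that in V


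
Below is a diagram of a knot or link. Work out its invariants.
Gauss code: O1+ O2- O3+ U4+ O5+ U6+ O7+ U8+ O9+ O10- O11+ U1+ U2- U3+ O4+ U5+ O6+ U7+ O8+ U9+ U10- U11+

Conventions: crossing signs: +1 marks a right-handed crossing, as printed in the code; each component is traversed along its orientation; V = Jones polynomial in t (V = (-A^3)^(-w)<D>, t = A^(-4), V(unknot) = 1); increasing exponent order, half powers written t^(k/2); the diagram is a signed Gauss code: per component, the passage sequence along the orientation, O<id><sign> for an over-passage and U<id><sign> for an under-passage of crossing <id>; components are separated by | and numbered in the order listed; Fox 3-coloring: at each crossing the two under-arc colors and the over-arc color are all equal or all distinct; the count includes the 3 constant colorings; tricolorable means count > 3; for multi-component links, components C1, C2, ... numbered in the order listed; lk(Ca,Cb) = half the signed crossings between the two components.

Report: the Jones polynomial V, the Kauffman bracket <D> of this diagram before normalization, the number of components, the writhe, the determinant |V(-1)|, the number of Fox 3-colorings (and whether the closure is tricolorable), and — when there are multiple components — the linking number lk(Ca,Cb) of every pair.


V(t) = t^3 + t^5 - t^6 + t^7 - t^8 + t^9 - t^10
bracket: A^-19 - A^-15 + A^-11 - A^-7 + A^-3 - A - A^9, w = +7
1 component, writhe +7, over 11 crossings
det 7, colorings 3 of 3^11 — not tricolorable
observation: w = +7 (over 11 crossings) is diagram-only; (-A^3)^(-7) removes it from V
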